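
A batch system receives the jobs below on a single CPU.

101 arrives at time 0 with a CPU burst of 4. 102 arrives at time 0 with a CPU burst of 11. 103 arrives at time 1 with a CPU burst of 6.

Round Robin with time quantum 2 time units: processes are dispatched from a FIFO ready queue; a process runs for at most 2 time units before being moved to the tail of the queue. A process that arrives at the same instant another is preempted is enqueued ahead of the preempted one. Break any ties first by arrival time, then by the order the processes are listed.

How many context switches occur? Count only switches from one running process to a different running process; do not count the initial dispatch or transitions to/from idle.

Schedule: | 101 0-2 | 102 2-4 | 103 4-6 | 101 6-8 | 102 8-10 | 103 10-12 | 102 12-14 | 103 14-16 | 102 16-21 |
Completion: 101=8  102=21  103=16
Turnaround (C−A): 101=8  102=21  103=15

8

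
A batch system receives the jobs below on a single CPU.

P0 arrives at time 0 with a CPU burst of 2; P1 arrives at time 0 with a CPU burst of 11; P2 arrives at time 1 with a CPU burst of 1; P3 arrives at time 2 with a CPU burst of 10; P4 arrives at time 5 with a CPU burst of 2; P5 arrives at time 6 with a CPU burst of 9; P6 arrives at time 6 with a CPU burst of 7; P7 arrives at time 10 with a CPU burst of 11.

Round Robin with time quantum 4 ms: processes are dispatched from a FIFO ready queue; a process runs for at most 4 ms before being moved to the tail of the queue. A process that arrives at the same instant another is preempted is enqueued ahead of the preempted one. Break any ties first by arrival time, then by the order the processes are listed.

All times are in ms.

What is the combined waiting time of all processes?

Timeline: | P0 0-2 | P1 2-6 | P2 6-7 | P3 7-11 | P4 11-13 | P5 13-17 | P6 17-21 | P1 21-25 | P7 25-29 | P3 29-33 | P5 33-37 | P6 37-40 | P1 40-43 | P7 43-47 | P3 47-49 | P5 49-50 | P7 50-53 |
Completion: P0=2  P1=43  P2=7  P3=49  P4=13  P5=50  P6=40  P7=53
Turnaround (C−A): P0=2  P1=43  P2=6  P3=47  P4=8  P5=44  P6=34  P7=43
Waiting = turnaround − burst: P0=0, P1=32, P2=5, P3=37, P4=6, P5=35, P6=27, P7=32
Total waiting = 0 + 32 + 5 + 37 + 6 + 35 + 27 + 32 = 174

174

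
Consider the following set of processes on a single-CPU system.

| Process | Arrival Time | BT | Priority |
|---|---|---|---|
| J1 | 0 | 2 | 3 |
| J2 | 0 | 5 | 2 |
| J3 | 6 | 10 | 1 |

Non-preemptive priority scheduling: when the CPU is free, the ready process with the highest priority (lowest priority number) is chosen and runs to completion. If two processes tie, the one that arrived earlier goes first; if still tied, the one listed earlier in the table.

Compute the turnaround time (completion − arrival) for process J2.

5

Gantt: | J2 0-5 | J1 5-7 | J3 7-17 |
Completion: J1=7  J2=5  J3=17
Turnaround (C−A): J1=7  J2=5  J3=11
Turnaround(J2) = completion − arrival = 5 − 0 = 5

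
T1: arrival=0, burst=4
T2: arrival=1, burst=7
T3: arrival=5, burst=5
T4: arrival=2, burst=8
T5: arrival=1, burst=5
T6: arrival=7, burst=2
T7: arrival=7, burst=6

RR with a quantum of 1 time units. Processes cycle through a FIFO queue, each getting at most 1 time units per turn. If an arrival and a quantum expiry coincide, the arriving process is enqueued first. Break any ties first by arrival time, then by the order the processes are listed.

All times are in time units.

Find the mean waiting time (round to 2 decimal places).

19.57

Gantt: | T1 0-1 | T2 1-2 | T5 2-3 | T1 3-4 | T4 4-5 | T2 5-6 | T5 6-7 | T1 7-8 | T3 8-9 | T4 9-10 | T2 10-11 | T6 11-12 | T7 12-13 | T5 13-14 | T1 14-15 | T3 15-16 | T4 16-17 | T2 17-18 | T6 18-19 | T7 19-20 | T5 20-21 | T3 21-22 | T4 22-23 | T2 23-24 | T7 24-25 | T5 25-26 | T3 26-27 | T4 27-28 | T2 28-29 | T7 29-30 | T3 30-31 | T4 31-32 | T2 32-33 | T7 33-34 | T4 34-35 | T7 35-36 | T4 36-37 |
Completion: T1=15  T2=33  T3=31  T4=37  T5=26  T6=19  T7=36
Waiting times: T1=11, T2=25, T3=21, T4=27, T5=20, T6=10, T7=23
Average waiting = (11+25+21+27+20+10+23) / 7 = 137/7 = 19.57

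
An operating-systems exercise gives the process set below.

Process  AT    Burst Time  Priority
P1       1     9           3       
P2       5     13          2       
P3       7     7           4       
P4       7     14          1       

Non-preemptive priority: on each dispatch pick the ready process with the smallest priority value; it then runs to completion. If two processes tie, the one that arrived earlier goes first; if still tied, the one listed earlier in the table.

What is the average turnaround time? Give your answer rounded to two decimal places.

23.75

Schedule: | idle 0-1 | P1 1-10 | P4 10-24 | P2 24-37 | P3 37-44 |
Completion: P1=10  P2=37  P3=44  P4=24
Turnaround (C−A): P1=9  P2=32  P3=37  P4=17
Turnaround times: P1=9, P2=32, P3=37, P4=17
Average turnaround = (9+32+37+17) / 4 = 95/4 = 23.75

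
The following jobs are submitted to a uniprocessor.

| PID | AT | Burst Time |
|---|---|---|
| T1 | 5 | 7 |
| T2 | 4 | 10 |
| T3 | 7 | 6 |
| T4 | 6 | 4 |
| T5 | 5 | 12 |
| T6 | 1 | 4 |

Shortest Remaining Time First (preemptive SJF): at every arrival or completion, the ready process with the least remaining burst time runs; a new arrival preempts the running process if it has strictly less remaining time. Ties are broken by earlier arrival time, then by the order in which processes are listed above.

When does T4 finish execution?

Timeline: | idle 0-1 | T6 1-5 | T1 5-6 | T4 6-10 | T1 10-16 | T3 16-22 | T2 22-32 | T5 32-44 |
Completion: T1=16  T2=32  T3=22  T4=10  T5=44  T6=5
Turnaround (C−A): T1=11  T2=28  T3=15  T4=4  T5=39  T6=4

10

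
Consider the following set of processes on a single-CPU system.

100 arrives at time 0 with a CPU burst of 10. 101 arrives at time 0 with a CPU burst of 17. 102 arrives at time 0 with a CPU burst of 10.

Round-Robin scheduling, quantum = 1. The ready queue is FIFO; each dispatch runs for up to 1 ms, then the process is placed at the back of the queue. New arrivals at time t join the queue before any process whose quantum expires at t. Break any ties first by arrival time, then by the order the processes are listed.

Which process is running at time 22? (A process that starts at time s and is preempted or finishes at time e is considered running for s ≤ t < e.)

Schedule: | 100 0-1 | 101 1-2 | 102 2-3 | 100 3-4 | 101 4-5 | 102 5-6 | 100 6-7 | 101 7-8 | 102 8-9 | 100 9-10 | 101 10-11 | 102 11-12 | 100 12-13 | 101 13-14 | 102 14-15 | 100 15-16 | 101 16-17 | 102 17-18 | 100 18-19 | 101 19-20 | 102 20-21 | 100 21-22 | 101 22-23 | 102 23-24 | 100 24-25 | 101 25-26 | 102 26-27 | 100 27-28 | 101 28-29 | 102 29-30 | 101 30-37 |
Completion: 100=28  101=37  102=30

101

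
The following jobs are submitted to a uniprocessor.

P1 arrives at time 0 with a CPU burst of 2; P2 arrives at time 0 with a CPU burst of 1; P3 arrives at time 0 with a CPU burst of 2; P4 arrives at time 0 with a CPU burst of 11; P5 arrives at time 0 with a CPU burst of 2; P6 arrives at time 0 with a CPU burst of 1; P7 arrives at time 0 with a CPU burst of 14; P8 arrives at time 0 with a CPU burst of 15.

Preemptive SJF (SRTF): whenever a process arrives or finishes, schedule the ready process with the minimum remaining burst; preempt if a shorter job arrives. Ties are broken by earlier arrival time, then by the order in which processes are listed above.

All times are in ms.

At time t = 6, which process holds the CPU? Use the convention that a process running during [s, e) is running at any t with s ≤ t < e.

Gantt: | P2 0-1 | P6 1-2 | P1 2-4 | P3 4-6 | P5 6-8 | P4 8-19 | P7 19-33 | P8 33-48 |
Completion: P1=4  P2=1  P3=6  P4=19  P5=8  P6=2  P7=33  P8=48
Turnaround (C−A): P1=4  P2=1  P3=6  P4=19  P5=8  P6=2  P7=33  P8=48

P5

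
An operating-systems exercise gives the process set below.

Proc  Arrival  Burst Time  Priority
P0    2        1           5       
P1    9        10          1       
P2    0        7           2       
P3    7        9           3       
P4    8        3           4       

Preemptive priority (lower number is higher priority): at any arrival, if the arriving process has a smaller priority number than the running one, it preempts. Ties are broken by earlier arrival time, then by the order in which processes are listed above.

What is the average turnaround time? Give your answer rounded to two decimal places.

Schedule: | P2 0-7 | P3 7-9 | P1 9-19 | P3 19-26 | P4 26-29 | P0 29-30 |
Completion: P0=30  P1=19  P2=7  P3=26  P4=29
Turnaround (C−A): P0=28  P1=10  P2=7  P3=19  P4=21
Turnaround times: P0=28, P1=10, P2=7, P3=19, P4=21
Average turnaround = (28+10+7+19+21) / 5 = 85/5 = 17.00

17.00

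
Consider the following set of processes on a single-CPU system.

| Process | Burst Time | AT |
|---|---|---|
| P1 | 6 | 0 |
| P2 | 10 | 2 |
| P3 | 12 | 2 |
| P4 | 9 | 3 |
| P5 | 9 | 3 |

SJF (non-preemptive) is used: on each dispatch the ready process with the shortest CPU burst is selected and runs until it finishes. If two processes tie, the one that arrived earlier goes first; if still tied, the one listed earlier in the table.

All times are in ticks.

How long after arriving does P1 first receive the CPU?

Gantt: | P1 0-6 | P4 6-15 | P5 15-24 | P2 24-34 | P3 34-46 |
Completion: P1=6  P2=34  P3=46  P4=15  P5=24
Turnaround (C−A): P1=6  P2=32  P3=44  P4=12  P5=21
Response(P1) = first start − arrival = 0 − 0 = 0

0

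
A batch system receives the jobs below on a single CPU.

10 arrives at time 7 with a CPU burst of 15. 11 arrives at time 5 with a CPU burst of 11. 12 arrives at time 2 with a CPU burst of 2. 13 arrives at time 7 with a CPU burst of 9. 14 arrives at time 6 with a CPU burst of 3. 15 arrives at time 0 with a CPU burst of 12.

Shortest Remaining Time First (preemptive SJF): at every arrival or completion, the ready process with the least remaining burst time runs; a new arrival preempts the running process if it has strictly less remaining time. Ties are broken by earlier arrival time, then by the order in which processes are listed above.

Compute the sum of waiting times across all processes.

Gantt: | 15 0-2 | 12 2-4 | 15 4-6 | 14 6-9 | 15 9-17 | 13 17-26 | 11 26-37 | 10 37-52 |
Completion: 10=52  11=37  12=4  13=26  14=9  15=17
Waiting = turnaround − burst: 10=30, 11=21, 12=0, 13=10, 14=0, 15=5
Total waiting = 30 + 21 + 0 + 10 + 0 + 5 = 66

66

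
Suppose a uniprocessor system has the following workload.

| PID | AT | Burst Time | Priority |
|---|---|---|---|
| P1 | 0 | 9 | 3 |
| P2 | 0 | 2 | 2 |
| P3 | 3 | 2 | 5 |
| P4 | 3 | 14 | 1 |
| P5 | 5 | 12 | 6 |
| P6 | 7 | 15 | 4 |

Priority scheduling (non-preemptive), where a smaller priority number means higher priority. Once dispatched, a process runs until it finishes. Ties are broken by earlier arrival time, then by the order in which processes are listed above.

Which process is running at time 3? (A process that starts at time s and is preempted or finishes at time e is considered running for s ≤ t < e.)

P1

Gantt: | P2 0-2 | P1 2-11 | P4 11-25 | P6 25-40 | P3 40-42 | P5 42-54 |
Completion: P1=11  P2=2  P3=42  P4=25  P5=54  P6=40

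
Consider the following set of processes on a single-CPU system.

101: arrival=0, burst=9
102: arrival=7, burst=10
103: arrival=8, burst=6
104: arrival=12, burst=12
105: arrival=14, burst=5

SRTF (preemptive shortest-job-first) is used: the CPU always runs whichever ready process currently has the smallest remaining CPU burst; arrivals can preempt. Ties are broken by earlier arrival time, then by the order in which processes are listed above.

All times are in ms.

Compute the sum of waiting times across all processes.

33

Schedule: | 101 0-9 | 103 9-15 | 105 15-20 | 102 20-30 | 104 30-42 |
Completion: 101=9  102=30  103=15  104=42  105=20
Waiting = turnaround − burst: 101=0, 102=13, 103=1, 104=18, 105=1
Total waiting = 0 + 13 + 1 + 18 + 1 = 33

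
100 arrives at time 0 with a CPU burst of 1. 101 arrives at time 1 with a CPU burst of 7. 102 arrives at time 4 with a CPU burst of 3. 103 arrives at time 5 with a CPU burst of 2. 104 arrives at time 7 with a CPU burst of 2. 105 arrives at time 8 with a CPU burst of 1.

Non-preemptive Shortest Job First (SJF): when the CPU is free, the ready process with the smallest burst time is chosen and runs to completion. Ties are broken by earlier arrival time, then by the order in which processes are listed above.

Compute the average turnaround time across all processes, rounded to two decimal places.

5.50

Schedule: | 100 0-1 | 101 1-8 | 105 8-9 | 103 9-11 | 104 11-13 | 102 13-16 |
Completion: 100=1  101=8  102=16  103=11  104=13  105=9
Turnaround times: 100=1, 101=7, 102=12, 103=6, 104=6, 105=1
Average turnaround = (1+7+12+6+6+1) / 6 = 33/6 = 5.50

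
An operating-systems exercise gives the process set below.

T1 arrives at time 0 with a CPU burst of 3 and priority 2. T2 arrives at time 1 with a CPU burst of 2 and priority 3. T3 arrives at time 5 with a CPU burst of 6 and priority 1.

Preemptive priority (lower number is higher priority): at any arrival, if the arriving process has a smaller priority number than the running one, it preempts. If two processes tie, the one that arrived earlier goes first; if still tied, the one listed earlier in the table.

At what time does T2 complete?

5

Gantt: | T1 0-3 | T2 3-5 | T3 5-11 |
Completion: T1=3  T2=5  T3=11
Turnaround (C−A): T1=3  T2=4  T3=6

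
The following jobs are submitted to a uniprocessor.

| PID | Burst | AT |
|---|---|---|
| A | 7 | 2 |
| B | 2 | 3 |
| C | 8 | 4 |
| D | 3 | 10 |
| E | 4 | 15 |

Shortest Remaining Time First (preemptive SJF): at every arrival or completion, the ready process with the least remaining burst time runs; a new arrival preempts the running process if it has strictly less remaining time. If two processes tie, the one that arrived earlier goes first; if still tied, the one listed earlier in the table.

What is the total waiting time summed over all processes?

Gantt: | idle 0-2 | A 2-3 | B 3-5 | A 5-11 | D 11-14 | C 14-15 | E 15-19 | C 19-26 |
Completion: A=11  B=5  C=26  D=14  E=19
Waiting = turnaround − burst: A=2, B=0, C=14, D=1, E=0
Total waiting = 2 + 0 + 14 + 1 + 0 = 17

17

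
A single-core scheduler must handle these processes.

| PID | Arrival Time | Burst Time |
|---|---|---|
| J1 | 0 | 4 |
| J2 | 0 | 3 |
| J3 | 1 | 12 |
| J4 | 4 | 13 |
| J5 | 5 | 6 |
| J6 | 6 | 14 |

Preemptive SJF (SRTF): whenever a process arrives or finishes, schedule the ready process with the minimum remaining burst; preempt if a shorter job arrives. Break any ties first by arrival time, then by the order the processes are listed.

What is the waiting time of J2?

Gantt: | J2 0-3 | J1 3-7 | J5 7-13 | J3 13-25 | J4 25-38 | J6 38-52 |
Completion: J1=7  J2=3  J3=25  J4=38  J5=13  J6=52
Waiting(J2) = turnaround − burst = 3 − 3 = 0

0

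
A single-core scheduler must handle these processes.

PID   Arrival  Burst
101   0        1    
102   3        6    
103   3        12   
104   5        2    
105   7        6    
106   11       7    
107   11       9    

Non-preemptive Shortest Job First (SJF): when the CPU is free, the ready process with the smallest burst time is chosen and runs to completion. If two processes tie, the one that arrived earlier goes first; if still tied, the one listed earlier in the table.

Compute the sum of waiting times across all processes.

Schedule: | 101 0-1 | idle 1-3 | 102 3-9 | 104 9-11 | 105 11-17 | 106 17-24 | 107 24-33 | 103 33-45 |
Completion: 101=1  102=9  103=45  104=11  105=17  106=24  107=33
Turnaround (C−A): 101=1  102=6  103=42  104=6  105=10  106=13  107=22
Waiting = turnaround − burst: 101=0, 102=0, 103=30, 104=4, 105=4, 106=6, 107=13
Total waiting = 0 + 0 + 30 + 4 + 4 + 6 + 13 = 57

57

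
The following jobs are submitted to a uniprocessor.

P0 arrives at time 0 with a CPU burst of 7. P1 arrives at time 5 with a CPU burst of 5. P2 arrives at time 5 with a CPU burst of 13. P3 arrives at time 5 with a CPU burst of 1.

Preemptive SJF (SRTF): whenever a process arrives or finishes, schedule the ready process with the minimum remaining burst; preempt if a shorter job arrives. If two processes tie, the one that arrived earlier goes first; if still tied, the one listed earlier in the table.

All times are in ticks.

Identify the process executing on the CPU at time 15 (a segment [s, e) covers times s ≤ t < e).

P2

Timeline: | P0 0-5 | P3 5-6 | P0 6-8 | P1 8-13 | P2 13-26 |
Completion: P0=8  P1=13  P2=26  P3=6
Turnaround (C−A): P0=8  P1=8  P2=21  P3=1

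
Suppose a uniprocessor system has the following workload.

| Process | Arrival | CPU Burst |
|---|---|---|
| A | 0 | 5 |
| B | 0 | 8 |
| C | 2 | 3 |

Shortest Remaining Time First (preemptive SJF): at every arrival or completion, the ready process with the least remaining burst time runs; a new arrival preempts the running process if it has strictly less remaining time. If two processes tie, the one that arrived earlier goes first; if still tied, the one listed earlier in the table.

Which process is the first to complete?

Timeline: | A 0-5 | C 5-8 | B 8-16 |
Completion: A=5  B=16  C=8
Turnaround (C−A): A=5  B=16  C=6
Finish order: A → C → B

A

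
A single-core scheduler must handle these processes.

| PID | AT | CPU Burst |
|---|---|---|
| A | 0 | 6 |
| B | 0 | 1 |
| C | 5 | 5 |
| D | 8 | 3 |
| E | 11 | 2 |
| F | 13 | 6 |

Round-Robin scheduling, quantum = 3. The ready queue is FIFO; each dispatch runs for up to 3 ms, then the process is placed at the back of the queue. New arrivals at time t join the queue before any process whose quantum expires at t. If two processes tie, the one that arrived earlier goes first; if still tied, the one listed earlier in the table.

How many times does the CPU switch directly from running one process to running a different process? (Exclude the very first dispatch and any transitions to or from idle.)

Timeline: | A 0-3 | B 3-4 | A 4-7 | C 7-10 | D 10-13 | C 13-15 | E 15-17 | F 17-23 |
Completion: A=7  B=4  C=15  D=13  E=17  F=23

7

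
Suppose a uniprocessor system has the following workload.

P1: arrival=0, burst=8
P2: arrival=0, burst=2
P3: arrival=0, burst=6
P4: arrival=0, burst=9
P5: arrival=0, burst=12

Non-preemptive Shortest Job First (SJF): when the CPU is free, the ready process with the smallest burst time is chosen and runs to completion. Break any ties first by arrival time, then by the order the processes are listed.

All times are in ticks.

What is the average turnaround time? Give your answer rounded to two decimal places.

Timeline: | P2 0-2 | P3 2-8 | P1 8-16 | P4 16-25 | P5 25-37 |
Completion: P1=16  P2=2  P3=8  P4=25  P5=37
Turnaround (C−A): P1=16  P2=2  P3=8  P4=25  P5=37
Turnaround times: P1=16, P2=2, P3=8, P4=25, P5=37
Average turnaround = (16+2+8+25+37) / 5 = 88/5 = 17.60

17.60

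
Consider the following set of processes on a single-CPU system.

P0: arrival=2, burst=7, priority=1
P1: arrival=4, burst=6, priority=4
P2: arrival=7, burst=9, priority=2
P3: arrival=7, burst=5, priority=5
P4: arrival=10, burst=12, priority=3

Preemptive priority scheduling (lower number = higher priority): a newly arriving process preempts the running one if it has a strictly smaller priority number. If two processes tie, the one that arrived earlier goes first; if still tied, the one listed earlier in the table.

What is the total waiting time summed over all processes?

65

Gantt: | idle 0-2 | P0 2-9 | P2 9-18 | P4 18-30 | P1 30-36 | P3 36-41 |
Completion: P0=9  P1=36  P2=18  P3=41  P4=30
Turnaround (C−A): P0=7  P1=32  P2=11  P3=34  P4=20
Waiting = turnaround − burst: P0=0, P1=26, P2=2, P3=29, P4=8
Total waiting = 0 + 26 + 2 + 29 + 8 = 65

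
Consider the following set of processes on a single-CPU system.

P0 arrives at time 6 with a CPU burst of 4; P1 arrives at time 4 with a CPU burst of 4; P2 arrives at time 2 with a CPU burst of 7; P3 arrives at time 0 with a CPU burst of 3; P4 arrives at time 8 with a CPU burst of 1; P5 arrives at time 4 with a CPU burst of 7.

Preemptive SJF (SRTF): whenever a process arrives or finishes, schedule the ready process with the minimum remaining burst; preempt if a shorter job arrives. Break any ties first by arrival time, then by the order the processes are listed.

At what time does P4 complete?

9

Gantt: | P3 0-3 | P2 3-4 | P1 4-8 | P4 8-9 | P0 9-13 | P2 13-19 | P5 19-26 |
Completion: P0=13  P1=8  P2=19  P3=3  P4=9  P5=26
Turnaround (C−A): P0=7  P1=4  P2=17  P3=3  P4=1  P5=22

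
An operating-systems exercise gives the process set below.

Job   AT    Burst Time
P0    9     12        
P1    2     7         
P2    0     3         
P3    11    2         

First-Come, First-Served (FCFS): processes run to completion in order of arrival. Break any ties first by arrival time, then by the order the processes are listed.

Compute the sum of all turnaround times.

Timeline: | P2 0-3 | P1 3-10 | P0 10-22 | P3 22-24 |
Completion: P0=22  P1=10  P2=3  P3=24
Turnaround (C−A): P0=13  P1=8  P2=3  P3=13
Turnaround = completion − arrival: P0=13, P1=8, P2=3, P3=13
Total turnaround = 13 + 8 + 3 + 13 = 37

37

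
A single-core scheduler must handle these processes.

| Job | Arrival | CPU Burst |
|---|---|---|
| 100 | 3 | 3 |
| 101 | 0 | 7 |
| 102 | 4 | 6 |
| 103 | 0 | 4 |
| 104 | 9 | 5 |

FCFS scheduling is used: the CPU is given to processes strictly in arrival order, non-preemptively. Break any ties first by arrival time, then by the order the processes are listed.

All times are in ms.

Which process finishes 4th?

Gantt: | 101 0-7 | 103 7-11 | 100 11-14 | 102 14-20 | 104 20-25 |
Completion: 100=14  101=7  102=20  103=11  104=25
Turnaround (C−A): 100=11  101=7  102=16  103=11  104=16
Finish order: 101 → 103 → 100 → 102 → 104

102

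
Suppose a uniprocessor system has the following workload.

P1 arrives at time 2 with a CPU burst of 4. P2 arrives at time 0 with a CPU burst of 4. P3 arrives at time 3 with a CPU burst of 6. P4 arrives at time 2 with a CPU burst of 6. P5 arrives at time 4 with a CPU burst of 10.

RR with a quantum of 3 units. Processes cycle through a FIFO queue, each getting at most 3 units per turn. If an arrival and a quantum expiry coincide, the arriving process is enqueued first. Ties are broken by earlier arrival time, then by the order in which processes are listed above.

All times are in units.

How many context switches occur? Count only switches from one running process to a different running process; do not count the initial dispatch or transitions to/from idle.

Timeline: | P2 0-3 | P1 3-6 | P4 6-9 | P3 9-12 | P2 12-13 | P5 13-16 | P1 16-17 | P4 17-20 | P3 20-23 | P5 23-30 |
Completion: P1=17  P2=13  P3=23  P4=20  P5=30
Turnaround (C−A): P1=15  P2=13  P3=20  P4=18  P5=26

9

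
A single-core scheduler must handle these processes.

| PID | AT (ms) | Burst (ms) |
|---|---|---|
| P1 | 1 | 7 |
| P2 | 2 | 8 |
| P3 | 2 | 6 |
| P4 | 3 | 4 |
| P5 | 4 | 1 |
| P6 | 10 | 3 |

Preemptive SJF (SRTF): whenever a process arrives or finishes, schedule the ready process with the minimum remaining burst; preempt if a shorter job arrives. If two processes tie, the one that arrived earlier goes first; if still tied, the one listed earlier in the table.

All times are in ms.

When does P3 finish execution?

22

Timeline: | idle 0-1 | P1 1-3 | P4 3-4 | P5 4-5 | P4 5-8 | P1 8-13 | P6 13-16 | P3 16-22 | P2 22-30 |
Completion: P1=13  P2=30  P3=22  P4=8  P5=5  P6=16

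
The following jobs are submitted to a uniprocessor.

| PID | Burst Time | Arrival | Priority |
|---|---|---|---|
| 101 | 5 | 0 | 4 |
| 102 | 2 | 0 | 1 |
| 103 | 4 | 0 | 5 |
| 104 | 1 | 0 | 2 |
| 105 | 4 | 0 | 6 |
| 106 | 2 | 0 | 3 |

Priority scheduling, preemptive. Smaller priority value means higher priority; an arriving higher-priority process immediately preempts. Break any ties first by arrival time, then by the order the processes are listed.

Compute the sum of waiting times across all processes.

Gantt: | 102 0-2 | 104 2-3 | 106 3-5 | 101 5-10 | 103 10-14 | 105 14-18 |
Completion: 101=10  102=2  103=14  104=3  105=18  106=5
Turnaround (C−A): 101=10  102=2  103=14  104=3  105=18  106=5
Waiting = turnaround − burst: 101=5, 102=0, 103=10, 104=2, 105=14, 106=3
Total waiting = 5 + 0 + 10 + 2 + 14 + 3 = 34

34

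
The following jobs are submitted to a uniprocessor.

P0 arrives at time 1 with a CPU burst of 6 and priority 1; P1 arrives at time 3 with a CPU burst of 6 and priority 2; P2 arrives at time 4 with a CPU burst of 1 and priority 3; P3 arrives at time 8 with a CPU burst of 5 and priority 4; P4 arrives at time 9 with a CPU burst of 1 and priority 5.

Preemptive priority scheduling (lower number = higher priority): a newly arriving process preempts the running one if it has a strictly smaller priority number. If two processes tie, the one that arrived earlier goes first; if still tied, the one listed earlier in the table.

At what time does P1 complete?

Timeline: | idle 0-1 | P0 1-7 | P1 7-13 | P2 13-14 | P3 14-19 | P4 19-20 |
Completion: P0=7  P1=13  P2=14  P3=19  P4=20

13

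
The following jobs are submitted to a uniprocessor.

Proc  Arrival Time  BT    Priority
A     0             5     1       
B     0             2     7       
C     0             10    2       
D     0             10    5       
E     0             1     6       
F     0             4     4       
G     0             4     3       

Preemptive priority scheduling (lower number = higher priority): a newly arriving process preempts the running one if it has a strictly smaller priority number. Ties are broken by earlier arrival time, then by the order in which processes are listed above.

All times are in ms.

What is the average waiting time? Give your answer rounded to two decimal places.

Gantt: | A 0-5 | C 5-15 | G 15-19 | F 19-23 | D 23-33 | E 33-34 | B 34-36 |
Completion: A=5  B=36  C=15  D=33  E=34  F=23  G=19
Waiting times: A=0, B=34, C=5, D=23, E=33, F=19, G=15
Average waiting = (0+34+5+23+33+19+15) / 7 = 129/7 = 18.43

18.43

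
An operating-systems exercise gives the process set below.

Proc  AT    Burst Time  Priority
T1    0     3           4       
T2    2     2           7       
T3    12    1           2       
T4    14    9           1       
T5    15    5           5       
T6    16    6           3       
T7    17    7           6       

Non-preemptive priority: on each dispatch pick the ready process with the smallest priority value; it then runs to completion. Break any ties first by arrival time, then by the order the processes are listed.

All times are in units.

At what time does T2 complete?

Timeline: | T1 0-3 | T2 3-5 | idle 5-12 | T3 12-13 | idle 13-14 | T4 14-23 | T6 23-29 | T5 29-34 | T7 34-41 |
Completion: T1=3  T2=5  T3=13  T4=23  T5=34  T6=29  T7=41
Turnaround (C−A): T1=3  T2=3  T3=1  T4=9  T5=19  T6=13  T7=24

5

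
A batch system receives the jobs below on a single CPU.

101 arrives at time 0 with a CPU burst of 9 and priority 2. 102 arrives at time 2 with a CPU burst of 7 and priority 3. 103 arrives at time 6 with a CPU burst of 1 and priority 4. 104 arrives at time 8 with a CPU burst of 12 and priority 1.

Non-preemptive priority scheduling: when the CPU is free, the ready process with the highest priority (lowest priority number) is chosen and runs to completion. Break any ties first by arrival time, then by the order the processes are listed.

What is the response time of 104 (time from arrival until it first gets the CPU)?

Schedule: | 101 0-9 | 104 9-21 | 102 21-28 | 103 28-29 |
Completion: 101=9  102=28  103=29  104=21
Turnaround (C−A): 101=9  102=26  103=23  104=13
Response(104) = first start − arrival = 9 − 8 = 1

1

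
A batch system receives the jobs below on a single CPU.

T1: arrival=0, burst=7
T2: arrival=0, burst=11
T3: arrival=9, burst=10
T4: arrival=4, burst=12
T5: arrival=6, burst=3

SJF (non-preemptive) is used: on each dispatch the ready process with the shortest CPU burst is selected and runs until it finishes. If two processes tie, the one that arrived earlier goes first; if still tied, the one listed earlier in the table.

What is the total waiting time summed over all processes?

Timeline: | T1 0-7 | T5 7-10 | T3 10-20 | T2 20-31 | T4 31-43 |
Completion: T1=7  T2=31  T3=20  T4=43  T5=10
Turnaround (C−A): T1=7  T2=31  T3=11  T4=39  T5=4
Waiting = turnaround − burst: T1=0, T2=20, T3=1, T4=27, T5=1
Total waiting = 0 + 20 + 1 + 27 + 1 = 49

49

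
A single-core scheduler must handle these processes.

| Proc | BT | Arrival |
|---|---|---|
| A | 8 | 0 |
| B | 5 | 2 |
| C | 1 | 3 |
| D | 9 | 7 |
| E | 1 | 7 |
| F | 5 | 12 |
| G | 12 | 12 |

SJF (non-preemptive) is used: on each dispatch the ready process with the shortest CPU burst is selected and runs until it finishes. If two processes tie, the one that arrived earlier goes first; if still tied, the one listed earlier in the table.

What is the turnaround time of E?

3

Gantt: | A 0-8 | C 8-9 | E 9-10 | B 10-15 | F 15-20 | D 20-29 | G 29-41 |
Completion: A=8  B=15  C=9  D=29  E=10  F=20  G=41
Turnaround (C−A): A=8  B=13  C=6  D=22  E=3  F=8  G=29
Turnaround(E) = completion − arrival = 10 − 7 = 3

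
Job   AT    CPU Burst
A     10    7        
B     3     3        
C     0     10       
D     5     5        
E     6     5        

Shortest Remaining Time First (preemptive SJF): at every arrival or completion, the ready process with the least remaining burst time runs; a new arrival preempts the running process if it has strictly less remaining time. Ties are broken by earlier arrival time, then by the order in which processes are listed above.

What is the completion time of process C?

23

Timeline: | C 0-3 | B 3-6 | D 6-11 | E 11-16 | C 16-23 | A 23-30 |
Completion: A=30  B=6  C=23  D=11  E=16
Turnaround (C−A): A=20  B=3  C=23  D=6  E=10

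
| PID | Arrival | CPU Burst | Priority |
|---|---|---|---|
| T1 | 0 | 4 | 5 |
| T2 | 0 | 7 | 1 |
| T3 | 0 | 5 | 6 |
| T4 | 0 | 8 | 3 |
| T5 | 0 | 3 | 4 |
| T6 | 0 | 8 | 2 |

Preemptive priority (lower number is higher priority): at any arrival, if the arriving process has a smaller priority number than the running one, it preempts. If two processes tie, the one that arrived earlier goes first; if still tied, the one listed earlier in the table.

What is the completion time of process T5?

26

Schedule: | T2 0-7 | T6 7-15 | T4 15-23 | T5 23-26 | T1 26-30 | T3 30-35 |
Completion: T1=30  T2=7  T3=35  T4=23  T5=26  T6=15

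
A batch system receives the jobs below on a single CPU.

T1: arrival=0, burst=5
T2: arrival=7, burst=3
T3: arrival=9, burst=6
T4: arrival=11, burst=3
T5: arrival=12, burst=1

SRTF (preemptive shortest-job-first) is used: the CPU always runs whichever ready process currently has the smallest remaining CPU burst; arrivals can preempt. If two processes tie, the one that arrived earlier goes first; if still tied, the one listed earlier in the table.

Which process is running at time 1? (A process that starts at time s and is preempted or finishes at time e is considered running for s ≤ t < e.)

T1

Schedule: | T1 0-5 | idle 5-7 | T2 7-10 | T3 10-11 | T4 11-12 | T5 12-13 | T4 13-15 | T3 15-20 |
Completion: T1=5  T2=10  T3=20  T4=15  T5=13
Turnaround (C−A): T1=5  T2=3  T3=11  T4=4  T5=1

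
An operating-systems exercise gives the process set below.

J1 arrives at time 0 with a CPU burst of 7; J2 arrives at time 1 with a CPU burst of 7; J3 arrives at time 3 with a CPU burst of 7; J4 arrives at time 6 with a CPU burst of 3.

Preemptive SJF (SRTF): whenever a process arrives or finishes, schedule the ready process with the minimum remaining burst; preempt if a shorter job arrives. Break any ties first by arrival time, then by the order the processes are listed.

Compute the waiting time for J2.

Schedule: | J1 0-7 | J4 7-10 | J2 10-17 | J3 17-24 |
Completion: J1=7  J2=17  J3=24  J4=10
Waiting(J2) = turnaround − burst = 16 − 7 = 9

9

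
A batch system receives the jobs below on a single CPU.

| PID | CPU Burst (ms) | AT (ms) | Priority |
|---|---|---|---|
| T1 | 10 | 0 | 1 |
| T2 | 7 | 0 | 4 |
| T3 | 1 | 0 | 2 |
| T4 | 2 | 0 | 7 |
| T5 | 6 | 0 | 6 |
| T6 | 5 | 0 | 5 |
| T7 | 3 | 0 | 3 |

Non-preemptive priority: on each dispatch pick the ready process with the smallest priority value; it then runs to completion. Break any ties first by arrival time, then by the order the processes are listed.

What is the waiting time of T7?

Timeline: | T1 0-10 | T3 10-11 | T7 11-14 | T2 14-21 | T6 21-26 | T5 26-32 | T4 32-34 |
Completion: T1=10  T2=21  T3=11  T4=34  T5=32  T6=26  T7=14
Waiting(T7) = turnaround − burst = 14 − 3 = 11

11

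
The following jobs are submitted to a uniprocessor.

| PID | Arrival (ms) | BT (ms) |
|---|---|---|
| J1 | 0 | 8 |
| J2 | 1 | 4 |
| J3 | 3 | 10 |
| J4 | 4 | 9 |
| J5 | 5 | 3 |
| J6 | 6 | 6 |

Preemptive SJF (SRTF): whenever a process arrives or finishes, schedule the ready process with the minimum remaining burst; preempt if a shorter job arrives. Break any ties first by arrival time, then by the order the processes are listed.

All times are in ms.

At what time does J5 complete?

8

Timeline: | J1 0-1 | J2 1-5 | J5 5-8 | J6 8-14 | J1 14-21 | J4 21-30 | J3 30-40 |
Completion: J1=21  J2=5  J3=40  J4=30  J5=8  J6=14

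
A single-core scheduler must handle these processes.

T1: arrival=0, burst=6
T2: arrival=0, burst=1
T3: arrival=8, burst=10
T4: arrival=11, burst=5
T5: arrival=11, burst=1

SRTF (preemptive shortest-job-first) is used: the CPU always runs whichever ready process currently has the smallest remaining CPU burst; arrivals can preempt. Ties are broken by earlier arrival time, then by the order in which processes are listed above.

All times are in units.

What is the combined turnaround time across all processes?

Gantt: | T2 0-1 | T1 1-7 | idle 7-8 | T3 8-11 | T5 11-12 | T4 12-17 | T3 17-24 |
Completion: T1=7  T2=1  T3=24  T4=17  T5=12
Turnaround (C−A): T1=7  T2=1  T3=16  T4=6  T5=1
Turnaround = completion − arrival: T1=7, T2=1, T3=16, T4=6, T5=1
Total turnaround = 7 + 1 + 16 + 6 + 1 = 31

31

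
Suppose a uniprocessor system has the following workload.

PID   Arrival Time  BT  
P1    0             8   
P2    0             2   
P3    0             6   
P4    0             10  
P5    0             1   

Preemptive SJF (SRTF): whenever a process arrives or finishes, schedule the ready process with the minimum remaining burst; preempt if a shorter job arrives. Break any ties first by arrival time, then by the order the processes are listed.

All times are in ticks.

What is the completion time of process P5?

Schedule: | P5 0-1 | P2 1-3 | P3 3-9 | P1 9-17 | P4 17-27 |
Completion: P1=17  P2=3  P3=9  P4=27  P5=1

1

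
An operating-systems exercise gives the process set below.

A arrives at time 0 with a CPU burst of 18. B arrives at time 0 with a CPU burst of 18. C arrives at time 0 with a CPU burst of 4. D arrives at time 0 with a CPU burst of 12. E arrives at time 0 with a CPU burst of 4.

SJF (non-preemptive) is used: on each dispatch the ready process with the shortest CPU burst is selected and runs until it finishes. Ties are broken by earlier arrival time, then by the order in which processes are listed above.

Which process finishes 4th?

A

Gantt: | C 0-4 | E 4-8 | D 8-20 | A 20-38 | B 38-56 |
Completion: A=38  B=56  C=4  D=20  E=8
Turnaround (C−A): A=38  B=56  C=4  D=20  E=8
Finish order: C → E → D → A → B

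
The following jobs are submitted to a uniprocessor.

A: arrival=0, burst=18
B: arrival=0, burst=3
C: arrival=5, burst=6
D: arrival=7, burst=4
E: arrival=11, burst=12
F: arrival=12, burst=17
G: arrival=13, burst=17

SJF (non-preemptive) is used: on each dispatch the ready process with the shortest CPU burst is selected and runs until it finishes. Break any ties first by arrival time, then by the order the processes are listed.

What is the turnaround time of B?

3

Schedule: | B 0-3 | A 3-21 | D 21-25 | C 25-31 | E 31-43 | F 43-60 | G 60-77 |
Completion: A=21  B=3  C=31  D=25  E=43  F=60  G=77
Turnaround(B) = completion − arrival = 3 − 0 = 3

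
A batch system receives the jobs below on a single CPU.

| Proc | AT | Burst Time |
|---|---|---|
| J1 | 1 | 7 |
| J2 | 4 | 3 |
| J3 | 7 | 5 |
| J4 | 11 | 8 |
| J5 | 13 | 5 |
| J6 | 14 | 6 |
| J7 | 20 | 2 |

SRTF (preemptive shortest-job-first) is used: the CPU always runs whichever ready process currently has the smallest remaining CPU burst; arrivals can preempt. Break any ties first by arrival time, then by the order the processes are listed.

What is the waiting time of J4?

18

Schedule: | idle 0-1 | J1 1-4 | J2 4-7 | J1 7-11 | J3 11-16 | J5 16-21 | J7 21-23 | J6 23-29 | J4 29-37 |
Completion: J1=11  J2=7  J3=16  J4=37  J5=21  J6=29  J7=23
Waiting(J4) = turnaround − burst = 26 − 8 = 18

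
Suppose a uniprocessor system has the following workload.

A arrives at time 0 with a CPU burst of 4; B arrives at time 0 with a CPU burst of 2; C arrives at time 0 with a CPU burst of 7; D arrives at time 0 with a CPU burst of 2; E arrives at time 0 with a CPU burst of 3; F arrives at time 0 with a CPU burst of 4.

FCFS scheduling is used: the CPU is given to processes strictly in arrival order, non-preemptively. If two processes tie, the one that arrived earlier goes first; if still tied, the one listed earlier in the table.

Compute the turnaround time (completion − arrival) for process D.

Schedule: | A 0-4 | B 4-6 | C 6-13 | D 13-15 | E 15-18 | F 18-22 |
Completion: A=4  B=6  C=13  D=15  E=18  F=22
Turnaround(D) = completion − arrival = 15 − 0 = 15

15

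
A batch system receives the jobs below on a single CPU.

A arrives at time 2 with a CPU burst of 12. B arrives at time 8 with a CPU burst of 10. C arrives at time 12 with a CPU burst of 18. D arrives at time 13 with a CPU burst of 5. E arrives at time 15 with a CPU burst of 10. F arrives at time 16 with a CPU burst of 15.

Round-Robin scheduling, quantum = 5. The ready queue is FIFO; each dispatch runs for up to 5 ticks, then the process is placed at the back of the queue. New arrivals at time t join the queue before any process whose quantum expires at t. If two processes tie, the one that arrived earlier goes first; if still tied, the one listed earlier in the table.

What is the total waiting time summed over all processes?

Schedule: | idle 0-2 | A 2-12 | B 12-17 | C 17-22 | A 22-24 | D 24-29 | E 29-34 | F 34-39 | B 39-44 | C 44-49 | E 49-54 | F 54-59 | C 59-64 | F 64-69 | C 69-72 |
Completion: A=24  B=44  C=72  D=29  E=54  F=69
Turnaround (C−A): A=22  B=36  C=60  D=16  E=39  F=53
Waiting = turnaround − burst: A=10, B=26, C=42, D=11, E=29, F=38
Total waiting = 10 + 26 + 42 + 11 + 29 + 38 = 156

156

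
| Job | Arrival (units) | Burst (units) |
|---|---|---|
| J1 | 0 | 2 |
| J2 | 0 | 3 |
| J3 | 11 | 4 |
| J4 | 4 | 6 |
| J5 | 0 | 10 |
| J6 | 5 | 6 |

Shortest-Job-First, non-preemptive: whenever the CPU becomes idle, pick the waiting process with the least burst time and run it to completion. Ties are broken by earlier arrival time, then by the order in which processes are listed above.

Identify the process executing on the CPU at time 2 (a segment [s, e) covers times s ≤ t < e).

Timeline: | J1 0-2 | J2 2-5 | J4 5-11 | J3 11-15 | J6 15-21 | J5 21-31 |
Completion: J1=2  J2=5  J3=15  J4=11  J5=31  J6=21

J2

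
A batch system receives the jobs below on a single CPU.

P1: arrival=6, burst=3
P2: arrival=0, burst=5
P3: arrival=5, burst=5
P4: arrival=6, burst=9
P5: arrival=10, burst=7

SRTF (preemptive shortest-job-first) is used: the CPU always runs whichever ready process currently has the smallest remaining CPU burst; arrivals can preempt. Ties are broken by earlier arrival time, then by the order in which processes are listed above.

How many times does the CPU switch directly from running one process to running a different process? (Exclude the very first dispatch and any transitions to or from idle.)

Timeline: | P2 0-5 | P3 5-6 | P1 6-9 | P3 9-13 | P5 13-20 | P4 20-29 |
Completion: P1=9  P2=5  P3=13  P4=29  P5=20
Turnaround (C−A): P1=3  P2=5  P3=8  P4=23  P5=10

5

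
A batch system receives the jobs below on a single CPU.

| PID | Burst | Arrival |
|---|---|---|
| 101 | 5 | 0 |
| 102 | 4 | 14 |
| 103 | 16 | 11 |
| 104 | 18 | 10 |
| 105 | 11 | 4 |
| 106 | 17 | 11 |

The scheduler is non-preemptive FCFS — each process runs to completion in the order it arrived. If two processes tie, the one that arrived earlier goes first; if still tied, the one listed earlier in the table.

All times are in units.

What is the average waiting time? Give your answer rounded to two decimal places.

Schedule: | 101 0-5 | 105 5-16 | 104 16-34 | 103 34-50 | 106 50-67 | 102 67-71 |
Completion: 101=5  102=71  103=50  104=34  105=16  106=67
Turnaround (C−A): 101=5  102=57  103=39  104=24  105=12  106=56
Waiting times: 101=0, 102=53, 103=23, 104=6, 105=1, 106=39
Average waiting = (0+53+23+6+1+39) / 6 = 122/6 = 20.33

20.33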